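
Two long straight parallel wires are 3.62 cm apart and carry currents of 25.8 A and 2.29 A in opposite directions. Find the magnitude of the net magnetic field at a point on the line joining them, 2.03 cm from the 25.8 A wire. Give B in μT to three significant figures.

B ≈ 283 μT

Each long wire gives B = μ₀I/(2πd). Distances are d₁ = 0.0203 m and d₂ = 0.0159 m.
B₁ = 2.54×10⁻⁴ T, B₂ = 2.88×10⁻⁵ T.
Between antiparallel currents both contributions point the same way, so they add. B = B₁ + B₂ = 2.54×10⁻⁴ + 2.88×10⁻⁵ = 2.83×10⁻⁴ T.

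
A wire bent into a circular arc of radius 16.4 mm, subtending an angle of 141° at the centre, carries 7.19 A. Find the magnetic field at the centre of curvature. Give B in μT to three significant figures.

B ≈ 108 μT

The Biot–Savart field of a circular arc at its centre is B = μ₀Iφ/(4πR), with φ = 2.461 rad.
B = (4π×10⁻⁷ × 7.19 × 2.461) / (4π × 0.0164) = 1.08×10⁻⁴ T.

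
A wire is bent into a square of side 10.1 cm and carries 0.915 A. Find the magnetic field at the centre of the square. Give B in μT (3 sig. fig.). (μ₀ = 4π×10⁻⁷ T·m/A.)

B ≈ 10.2 μT

Each side is a finite straight segment at perpendicular distance d = a/(2 tan(π/4)) = 0.0505 m from the centre, with end-angles ±π/4.
One side contributes B₁ = (μ₀I/4πd)·2 sin(π/4) = 2.56×10⁻⁶ T.
All 4 sides add in the same direction: B = 4 × 2.56×10⁻⁶ = 1.02×10⁻⁵ T.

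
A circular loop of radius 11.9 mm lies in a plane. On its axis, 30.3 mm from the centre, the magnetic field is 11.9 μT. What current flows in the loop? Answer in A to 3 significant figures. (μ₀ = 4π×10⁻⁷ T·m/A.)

I ≈ 4.61 A

On the axis of a loop, B = μ₀IR²/[2(R²+z²)^(3/2)], so I = 2B(R²+z²)^(3/2)/(μ₀R²).
R² + z² = 0.0001416 + 0.0009181 = 0.00106 m²; raised to 3/2 gives 3.45×10⁻⁵ m³.
I = 2 × 1.19×10⁻⁵ × 3.45×10⁻⁵ / (1.26×10⁻⁶ × 0.0001416) = 4.61 A.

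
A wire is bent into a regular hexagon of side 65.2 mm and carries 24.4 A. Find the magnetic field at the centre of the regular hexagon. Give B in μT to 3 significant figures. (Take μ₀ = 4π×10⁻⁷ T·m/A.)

B ≈ 259 μT

Each side is a finite straight segment at perpendicular distance d = a/(2 tan(π/6)) = 0.05646 m from the centre, with end-angles ±π/6.
One side contributes B₁ = (μ₀I/4πd)·2 sin(π/6) = 4.32×10⁻⁵ T.
All 6 sides add in the same direction: B = 6 × 4.32×10⁻⁵ = 2.59×10⁻⁴ T.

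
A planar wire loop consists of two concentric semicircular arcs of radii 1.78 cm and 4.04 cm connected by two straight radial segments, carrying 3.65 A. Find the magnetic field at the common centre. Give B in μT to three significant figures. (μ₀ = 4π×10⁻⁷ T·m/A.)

B ≈ 36.0 μT

The radial connectors point toward the centre, so dl × r̂ = 0 and they contribute nothing.
Each semicircle gives μ₀I/(4R): inner arc 6.44×10⁻⁵ T, outer arc 2.84×10⁻⁵ T.
The two arcs carry current in opposite angular senses, so their fields oppose: B = |6.44×10⁻⁵ − 2.84×10⁻⁵| = 3.60×10⁻⁵ T.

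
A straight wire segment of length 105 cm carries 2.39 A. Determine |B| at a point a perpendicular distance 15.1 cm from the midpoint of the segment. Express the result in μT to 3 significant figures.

For a finite straight segment, B = (μ₀I/4πd)(sinθ₁ + sinθ₂), where θ₁, θ₂ are the angles from the perpendicular to each end.
The perpendicular from the point meets the wire at its midpoint, so each end is L/2 = 0.525 m away along the wire.
sinθ₁ = 0.525/√(0.525²+0.151²) = 0.9610; sinθ₂ = 0.525/√(0.525²+0.151²) = 0.9610.
B = (4π×10⁻⁷ × 2.39) / (4π × 0.151) × (0.9610 + 0.9610) = 3.04×10⁻⁶ T.

B ≈ 3.04 μT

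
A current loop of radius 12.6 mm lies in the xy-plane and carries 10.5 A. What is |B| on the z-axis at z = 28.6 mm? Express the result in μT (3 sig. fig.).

B ≈ 34.3 μT

On the axis of a circular loop, B = μ₀IR² / [2(R²+z²)^(3/2)].
R² + z² = (0.0126)² + (0.0286)² = 0.0009767 m², and (R²+z²)^(3/2) = 3.05×10⁻⁵ m³.
B = (4π×10⁻⁷ × 10.5 × 0.0001588) / (2 × 3.05×10⁻⁵) = 3.43×10⁻⁵ T.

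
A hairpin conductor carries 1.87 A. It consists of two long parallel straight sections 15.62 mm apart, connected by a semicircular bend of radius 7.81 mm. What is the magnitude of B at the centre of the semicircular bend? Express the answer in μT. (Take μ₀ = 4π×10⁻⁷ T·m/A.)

The semicircular arc contributes B_arc = μ₀I·π/(4πR) = μ₀I/(4R) = 7.52×10⁻⁵ T.
Each semi-infinite lead is at perpendicular distance R = 0.00781 m from the centre, with the perpendicular foot at its near end, so it contributes μ₀I/(4πR); both point the same way, together 4.79×10⁻⁵ T.
Arc and leads all point the same direction: B = 7.52×10⁻⁵ + 4.79×10⁻⁵ = 1.23×10⁻⁴ T.

B ≈ 123 μT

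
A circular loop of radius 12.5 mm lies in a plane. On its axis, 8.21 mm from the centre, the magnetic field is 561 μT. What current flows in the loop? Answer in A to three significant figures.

On the axis of a loop, B = μ₀IR²/[2(R²+z²)^(3/2)], so I = 2B(R²+z²)^(3/2)/(μ₀R²).
R² + z² = 0.0001563 + 6.740×10⁻⁵ = 0.0002237 m²; raised to 3/2 gives 3.34×10⁻⁶ m³.
I = 2 × 5.61×10⁻⁴ × 3.34×10⁻⁶ / (1.26×10⁻⁶ × 0.0001563) = 19.1 A.

I ≈ 19.1 A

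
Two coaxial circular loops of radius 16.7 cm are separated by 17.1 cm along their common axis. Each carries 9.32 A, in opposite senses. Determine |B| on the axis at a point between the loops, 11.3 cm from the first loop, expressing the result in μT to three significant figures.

Each loop contributes B = μ₀IR²/[2(R²+z²)^(3/2)] on the axis, with z measured from that loop.
Loop 1 (z = 0.113 m): B₁ = 1.99×10⁻⁵ T. Loop 2 (z = 0.058 m): B₂ = 2.96×10⁻⁵ T.
The fields oppose: B = |B₁ − B₂| = 9.64×10⁻⁶ T.

B ≈ 9.64 μT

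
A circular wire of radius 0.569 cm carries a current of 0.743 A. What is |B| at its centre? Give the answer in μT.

At the centre of a circular loop the Biot–Savart law gives B = μ₀I/(2R).
B = (4π×10⁻⁷ × 0.743) / (2 × 0.00569) = 8.20×10⁻⁵ T.

B ≈ 82.0 μT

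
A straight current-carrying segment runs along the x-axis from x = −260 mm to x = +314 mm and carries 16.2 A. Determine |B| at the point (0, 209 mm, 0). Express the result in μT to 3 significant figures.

B ≈ 12.5 μT

For a finite straight segment, B = (μ₀I/4πd)(sinθ₁ + sinθ₂), where θ₁, θ₂ are the angles from the perpendicular to each end.
The perpendicular distance is d = 0.209 m; the end-offsets along the wire are a = 0.26 m and b = 0.314 m.
sinθ₁ = 0.26/√(0.26²+0.209²) = 0.7794; sinθ₂ = 0.314/√(0.314²+0.209²) = 0.8325.
B = (4π×10⁻⁷ × 16.2) / (4π × 0.209) × (0.7794 + 0.8325) = 1.25×10⁻⁵ T.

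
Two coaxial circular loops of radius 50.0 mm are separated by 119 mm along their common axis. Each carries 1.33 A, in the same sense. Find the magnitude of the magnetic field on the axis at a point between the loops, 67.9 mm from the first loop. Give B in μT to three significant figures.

B ≈ 9.20 μT

Each loop contributes B = μ₀IR²/[2(R²+z²)^(3/2)] on the axis, with z measured from that loop.
Loop 1 (z = 0.0679 m): B₁ = 3.48×10⁻⁶ T. Loop 2 (z = 0.0511 m): B₂ = 5.72×10⁻⁶ T.
The fields add: B = B₁ + B₂ = 9.20×10⁻⁶ T.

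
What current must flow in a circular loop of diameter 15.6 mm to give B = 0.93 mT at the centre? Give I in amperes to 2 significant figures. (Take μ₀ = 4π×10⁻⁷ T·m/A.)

At the centre of a circular loop B = μ₀I/(2R), so I = 2RB/μ₀.
With R = 0.0078 m, I = 2 × 0.0078 × 9.30×10⁻⁴ / (4π×10⁻⁷) = 11.5 A.

I ≈ 12 A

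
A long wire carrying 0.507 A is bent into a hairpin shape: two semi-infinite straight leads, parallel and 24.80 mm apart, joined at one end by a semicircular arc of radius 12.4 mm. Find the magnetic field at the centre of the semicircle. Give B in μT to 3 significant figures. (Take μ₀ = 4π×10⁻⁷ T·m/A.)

The semicircular arc contributes B_arc = μ₀I·π/(4πR) = μ₀I/(4R) = 1.28×10⁻⁵ T.
Each semi-infinite lead is at perpendicular distance R = 0.0124 m from the centre, with the perpendicular foot at its near end, so it contributes μ₀I/(4πR); both point the same way, together 8.18×10⁻⁶ T.
Arc and leads all point the same direction: B = 1.28×10⁻⁵ + 8.18×10⁻⁶ = 2.10×10⁻⁵ T.

B ≈ 21.0 μT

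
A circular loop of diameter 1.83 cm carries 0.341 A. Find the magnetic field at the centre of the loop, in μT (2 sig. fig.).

At the centre of a circular loop the Biot–Savart law gives B = μ₀I/(2R) (so R = 0.00915 m).
B = (4π×10⁻⁷ × 0.341) / (2 × 0.00915) = 2.34×10⁻⁵ T.

B ≈ 23 μT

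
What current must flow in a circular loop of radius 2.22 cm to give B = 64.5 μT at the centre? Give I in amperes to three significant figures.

I ≈ 2.28 A

At the centre of a circular loop B = μ₀I/(2R), so I = 2RB/μ₀.
With R = 0.0222 m, I = 2 × 0.0222 × 6.45×10⁻⁵ / (4π×10⁻⁷) = 2.28 A.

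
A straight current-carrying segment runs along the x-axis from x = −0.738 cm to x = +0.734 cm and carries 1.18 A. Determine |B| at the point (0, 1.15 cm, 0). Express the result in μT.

For a finite straight segment, B = (μ₀I/4πd)(sinθ₁ + sinθ₂), where θ₁, θ₂ are the angles from the perpendicular to each end.
The perpendicular distance is d = 0.0115 m; the end-offsets along the wire are a = 0.00738 m and b = 0.00734 m.
sinθ₁ = 0.00738/√(0.00738²+0.0115²) = 0.5401; sinθ₂ = 0.00734/√(0.00734²+0.0115²) = 0.5380.
B = (4π×10⁻⁷ × 1.18) / (4π × 0.0115) × (0.5401 + 0.5380) = 1.11×10⁻⁵ T.

B ≈ 11.1 μT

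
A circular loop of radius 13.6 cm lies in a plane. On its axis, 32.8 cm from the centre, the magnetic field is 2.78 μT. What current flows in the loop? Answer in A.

I ≈ 10.7 A

On the axis of a loop, B = μ₀IR²/[2(R²+z²)^(3/2)], so I = 2B(R²+z²)^(3/2)/(μ₀R²).
R² + z² = 0.0185 + 0.1076 = 0.1261 m²; raised to 3/2 gives 4.48×10⁻² m³.
I = 2 × 2.78×10⁻⁶ × 4.48×10⁻² / (1.26×10⁻⁶ × 0.0185) = 10.7 A.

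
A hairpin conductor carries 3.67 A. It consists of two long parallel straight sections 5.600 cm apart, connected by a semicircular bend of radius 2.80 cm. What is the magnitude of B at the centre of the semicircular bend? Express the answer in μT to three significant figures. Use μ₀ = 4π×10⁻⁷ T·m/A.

The semicircular arc contributes B_arc = μ₀I·π/(4πR) = μ₀I/(4R) = 4.12×10⁻⁵ T.
Each semi-infinite lead is at perpendicular distance R = 0.028 m from the centre, with the perpendicular foot at its near end, so it contributes μ₀I/(4πR); both point the same way, together 2.62×10⁻⁵ T.
Arc and leads all point the same direction: B = 4.12×10⁻⁵ + 2.62×10⁻⁵ = 6.74×10⁻⁵ T.

B ≈ 67.4 μT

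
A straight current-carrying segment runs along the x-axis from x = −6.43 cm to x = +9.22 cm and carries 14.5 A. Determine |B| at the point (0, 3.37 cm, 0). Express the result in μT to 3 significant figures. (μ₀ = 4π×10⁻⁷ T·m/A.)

B ≈ 78.5 μT

For a finite straight segment, B = (μ₀I/4πd)(sinθ₁ + sinθ₂), where θ₁, θ₂ are the angles from the perpendicular to each end.
The perpendicular distance is d = 0.0337 m; the end-offsets along the wire are a = 0.0643 m and b = 0.0922 m.
sinθ₁ = 0.0643/√(0.0643²+0.0337²) = 0.8857; sinθ₂ = 0.0922/√(0.0922²+0.0337²) = 0.9392.
B = (4π×10⁻⁷ × 14.5) / (4π × 0.0337) × (0.8857 + 0.9392) = 7.85×10⁻⁵ T.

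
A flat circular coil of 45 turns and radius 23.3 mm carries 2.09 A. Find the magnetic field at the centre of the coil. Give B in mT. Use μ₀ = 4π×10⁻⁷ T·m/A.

B ≈ 2.54 mT

For an N-turn flat coil, B = Nμ₀I/(2R) with R = 0.0233 m.
B = 45 × 5.64×10⁻⁵ T = 2.54×10⁻³ T.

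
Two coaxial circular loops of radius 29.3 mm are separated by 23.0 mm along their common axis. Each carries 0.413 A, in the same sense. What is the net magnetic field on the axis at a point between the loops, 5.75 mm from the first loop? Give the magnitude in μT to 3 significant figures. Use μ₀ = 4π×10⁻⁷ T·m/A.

Each loop contributes B = μ₀IR²/[2(R²+z²)^(3/2)] on the axis, with z measured from that loop.
Loop 1 (z = 0.00575 m): B₁ = 8.37×10⁻⁶ T. Loop 2 (z = 0.01725 m): B₂ = 5.67×10⁻⁶ T.
The fields add: B = B₁ + B₂ = 1.40×10⁻⁵ T.

B ≈ 14.0 μT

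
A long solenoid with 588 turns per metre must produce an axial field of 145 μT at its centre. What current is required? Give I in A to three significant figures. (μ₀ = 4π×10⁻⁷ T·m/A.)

Inside a long solenoid B = μ₀nI with n = 588 m⁻¹, so I = B/(μ₀n).
I = 1.45×10⁻⁴ / (4π×10⁻⁷ × 588) = 0.196 A.

I ≈ 0.196 A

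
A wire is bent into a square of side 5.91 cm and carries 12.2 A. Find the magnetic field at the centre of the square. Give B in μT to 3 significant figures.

Each side is a finite straight segment at perpendicular distance d = a/(2 tan(π/4)) = 0.02955 m from the centre, with end-angles ±π/4.
One side contributes B₁ = (μ₀I/4πd)·2 sin(π/4) = 5.84×10⁻⁵ T.
All 4 sides add in the same direction: B = 4 × 5.84×10⁻⁵ = 2.34×10⁻⁴ T.

B ≈ 234 μT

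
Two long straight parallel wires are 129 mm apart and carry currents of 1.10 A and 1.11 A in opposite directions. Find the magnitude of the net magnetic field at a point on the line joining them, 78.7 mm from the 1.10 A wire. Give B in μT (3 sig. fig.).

B ≈ 7.21 μT

Each long wire gives B = μ₀I/(2πd). Distances are d₁ = 0.0787 m and d₂ = 0.0503 m.
B₁ = 2.80×10⁻⁶ T, B₂ = 4.41×10⁻⁶ T.
Between antiparallel currents both contributions point the same way, so they add. B = B₁ + B₂ = 2.80×10⁻⁶ + 4.41×10⁻⁶ = 7.21×10⁻⁶ T.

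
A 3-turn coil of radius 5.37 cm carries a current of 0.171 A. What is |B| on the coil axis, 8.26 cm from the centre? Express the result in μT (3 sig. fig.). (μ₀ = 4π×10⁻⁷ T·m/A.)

B ≈ 0.972 μT

For an N-turn flat coil, B = Nμ₀IR²/[2(R²+z²)^(3/2)] with R = 0.0537 m, z = 0.0826 m.
B = 3 × 3.24×10⁻⁷ T = 9.72×10⁻⁷ T.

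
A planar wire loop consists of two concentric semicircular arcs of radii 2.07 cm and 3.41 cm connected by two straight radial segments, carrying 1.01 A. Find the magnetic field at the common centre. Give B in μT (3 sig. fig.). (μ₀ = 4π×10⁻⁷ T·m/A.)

The radial connectors point toward the centre, so dl × r̂ = 0 and they contribute nothing.
Each semicircle gives μ₀I/(4R): inner arc 1.53×10⁻⁵ T, outer arc 9.31×10⁻⁶ T.
The two arcs carry current in opposite angular senses, so their fields oppose: B = |1.53×10⁻⁵ − 9.31×10⁻⁶| = 6.02×10⁻⁶ T.

B ≈ 6.02 μT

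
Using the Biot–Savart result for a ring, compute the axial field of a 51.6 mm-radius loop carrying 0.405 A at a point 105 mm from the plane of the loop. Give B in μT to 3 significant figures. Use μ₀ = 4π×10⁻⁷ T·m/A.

B ≈ 0.423 μT

On the axis of a circular loop, B = μ₀IR² / [2(R²+z²)^(3/2)].
R² + z² = (0.0516)² + (0.105)² = 0.01369 m², and (R²+z²)^(3/2) = 1.60×10⁻³ m³.
B = (4π×10⁻⁷ × 0.405 × 0.002663) / (2 × 1.60×10⁻³) = 4.23×10⁻⁷ T.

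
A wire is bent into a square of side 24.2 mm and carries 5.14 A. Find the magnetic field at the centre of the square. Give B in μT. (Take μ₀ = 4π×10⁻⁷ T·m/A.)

B ≈ 240 μT

Each side is a finite straight segment at perpendicular distance d = a/(2 tan(π/4)) = 0.0121 m from the centre, with end-angles ±π/4.
One side contributes B₁ = (μ₀I/4πd)·2 sin(π/4) = 6.01×10⁻⁵ T.
All 4 sides add in the same direction: B = 4 × 6.01×10⁻⁵ = 2.40×10⁻⁴ T.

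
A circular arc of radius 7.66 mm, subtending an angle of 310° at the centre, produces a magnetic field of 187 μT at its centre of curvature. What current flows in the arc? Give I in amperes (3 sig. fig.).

I ≈ 2.65 A

For a circular arc, B = μ₀Iφ/(4πR) with φ in radians; here φ = 5.411 rad.
So I = 4πRB/(μ₀φ) = 4π × 0.00766 × 1.87×10⁻⁴ / (4π×10⁻⁷ × 5.411) = 2.65 A.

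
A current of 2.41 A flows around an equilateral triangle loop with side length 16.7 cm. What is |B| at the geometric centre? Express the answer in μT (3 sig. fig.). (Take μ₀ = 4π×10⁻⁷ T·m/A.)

B ≈ 26.0 μT

Each side is a finite straight segment at perpendicular distance d = a/(2 tan(π/3)) = 0.04821 m from the centre, with end-angles ±π/3.
One side contributes B₁ = (μ₀I/4πd)·2 sin(π/3) = 8.66×10⁻⁶ T.
All 3 sides add in the same direction: B = 3 × 8.66×10⁻⁶ = 2.60×10⁻⁵ T.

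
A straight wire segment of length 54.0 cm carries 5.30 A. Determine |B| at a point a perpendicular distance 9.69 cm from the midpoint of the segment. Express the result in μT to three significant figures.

For a finite straight segment, B = (μ₀I/4πd)(sinθ₁ + sinθ₂), where θ₁, θ₂ are the angles from the perpendicular to each end.
The perpendicular from the point meets the wire at its midpoint, so each end is L/2 = 0.27 m away along the wire.
sinθ₁ = 0.27/√(0.27²+0.0969²) = 0.9412; sinθ₂ = 0.27/√(0.27²+0.0969²) = 0.9412.
B = (4π×10⁻⁷ × 5.30) / (4π × 0.0969) × (0.9412 + 0.9412) = 1.03×10⁻⁵ T.

B ≈ 10.3 μT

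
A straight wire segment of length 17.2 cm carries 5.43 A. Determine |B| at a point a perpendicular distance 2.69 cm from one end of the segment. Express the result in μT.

B ≈ 19.9 μT

For a finite straight segment, B = (μ₀I/4πd)(sinθ₁ + sinθ₂), where θ₁, θ₂ are the angles from the perpendicular to each end.
The perpendicular foot is at one end, so the two end-offsets along the wire are 0 and L = 0.172 m.
sinθ₁ = 0/√(0²+0.0269²) = 0.0000; sinθ₂ = 0.172/√(0.172²+0.0269²) = 0.9880.
B = (4π×10⁻⁷ × 5.43) / (4π × 0.0269) × (0.0000 + 0.9880) = 1.99×10⁻⁵ T.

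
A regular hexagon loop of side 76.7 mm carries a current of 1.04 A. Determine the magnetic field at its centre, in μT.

Each side is a finite straight segment at perpendicular distance d = a/(2 tan(π/6)) = 0.06642 m from the centre, with end-angles ±π/6.
One side contributes B₁ = (μ₀I/4πd)·2 sin(π/6) = 1.57×10⁻⁶ T.
All 6 sides add in the same direction: B = 6 × 1.57×10⁻⁶ = 9.39×10⁻⁶ T.

B ≈ 9.39 μT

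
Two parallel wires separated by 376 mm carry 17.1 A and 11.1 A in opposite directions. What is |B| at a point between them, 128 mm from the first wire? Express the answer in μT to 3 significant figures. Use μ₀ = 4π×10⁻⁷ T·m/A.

Each long wire gives B = μ₀I/(2πd). Distances are d₁ = 0.128 m and d₂ = 0.248 m.
B₁ = 2.67×10⁻⁵ T, B₂ = 8.95×10⁻⁶ T.
Between antiparallel currents both contributions point the same way, so they add. B = B₁ + B₂ = 2.67×10⁻⁵ + 8.95×10⁻⁶ = 3.57×10⁻⁵ T.

B ≈ 35.7 μT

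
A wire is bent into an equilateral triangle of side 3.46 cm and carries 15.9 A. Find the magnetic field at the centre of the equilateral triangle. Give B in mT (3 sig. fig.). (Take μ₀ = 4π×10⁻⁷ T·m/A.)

Each side is a finite straight segment at perpendicular distance d = a/(2 tan(π/3)) = 0.009988 m from the centre, with end-angles ±π/3.
One side contributes B₁ = (μ₀I/4πd)·2 sin(π/3) = 2.76×10⁻⁴ T.
All 3 sides add in the same direction: B = 3 × 2.76×10⁻⁴ = 8.27×10⁻⁴ T.

B ≈ 0.827 mT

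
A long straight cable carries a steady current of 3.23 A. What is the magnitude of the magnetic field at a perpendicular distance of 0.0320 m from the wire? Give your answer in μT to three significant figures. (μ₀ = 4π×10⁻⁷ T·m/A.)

For an infinitely long straight wire, B = μ₀I/(2πd).
B = (4π×10⁻⁷ × 3.23) / (2π × 0.032) = 2.02×10⁻⁵ T.

B ≈ 20.2 μT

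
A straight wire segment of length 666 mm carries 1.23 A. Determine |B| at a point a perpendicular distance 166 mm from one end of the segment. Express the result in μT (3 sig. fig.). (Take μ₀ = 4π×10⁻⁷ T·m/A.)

B ≈ 0.719 μT

For a finite straight segment, B = (μ₀I/4πd)(sinθ₁ + sinθ₂), where θ₁, θ₂ are the angles from the perpendicular to each end.
The perpendicular foot is at one end, so the two end-offsets along the wire are 0 and L = 0.666 m.
sinθ₁ = 0/√(0²+0.166²) = 0.0000; sinθ₂ = 0.666/√(0.666²+0.166²) = 0.9703.
B = (4π×10⁻⁷ × 1.23) / (4π × 0.166) × (0.0000 + 0.9703) = 7.19×10⁻⁷ T.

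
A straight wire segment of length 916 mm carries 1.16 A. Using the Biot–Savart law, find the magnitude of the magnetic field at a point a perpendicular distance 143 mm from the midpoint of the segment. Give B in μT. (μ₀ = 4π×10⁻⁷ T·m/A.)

B ≈ 1.55 μT

For a finite straight segment, B = (μ₀I/4πd)(sinθ₁ + sinθ₂), where θ₁, θ₂ are the angles from the perpendicular to each end.
The perpendicular from the point meets the wire at its midpoint, so each end is L/2 = 0.458 m away along the wire.
sinθ₁ = 0.458/√(0.458²+0.143²) = 0.9546; sinθ₂ = 0.458/√(0.458²+0.143²) = 0.9546.
B = (4π×10⁻⁷ × 1.16) / (4π × 0.143) × (0.9546 + 0.9546) = 1.55×10⁻⁶ T.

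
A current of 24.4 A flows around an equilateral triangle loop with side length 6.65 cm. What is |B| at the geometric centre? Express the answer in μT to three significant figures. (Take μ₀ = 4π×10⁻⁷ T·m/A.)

B ≈ 660 μT

Each side is a finite straight segment at perpendicular distance d = a/(2 tan(π/3)) = 0.0192 m from the centre, with end-angles ±π/3.
One side contributes B₁ = (μ₀I/4πd)·2 sin(π/3) = 2.20×10⁻⁴ T.
All 3 sides add in the same direction: B = 3 × 2.20×10⁻⁴ = 6.60×10⁻⁴ T.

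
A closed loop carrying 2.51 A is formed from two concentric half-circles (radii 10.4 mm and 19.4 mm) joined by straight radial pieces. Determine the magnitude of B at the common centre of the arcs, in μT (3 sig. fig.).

B ≈ 35.2 μT

The radial connectors point toward the centre, so dl × r̂ = 0 and they contribute nothing.
Each semicircle gives μ₀I/(4R): inner arc 7.58×10⁻⁵ T, outer arc 4.06×10⁻⁵ T.
The two arcs carry current in opposite angular senses, so their fields oppose: B = |7.58×10⁻⁵ − 4.06×10⁻⁵| = 3.52×10⁻⁵ T.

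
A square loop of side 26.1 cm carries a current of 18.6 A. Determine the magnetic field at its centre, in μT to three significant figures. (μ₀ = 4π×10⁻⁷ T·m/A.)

B ≈ 80.6 μT

Each side is a finite straight segment at perpendicular distance d = a/(2 tan(π/4)) = 0.1305 m from the centre, with end-angles ±π/4.
One side contributes B₁ = (μ₀I/4πd)·2 sin(π/4) = 2.02×10⁻⁵ T.
All 4 sides add in the same direction: B = 4 × 2.02×10⁻⁵ = 8.06×10⁻⁵ T.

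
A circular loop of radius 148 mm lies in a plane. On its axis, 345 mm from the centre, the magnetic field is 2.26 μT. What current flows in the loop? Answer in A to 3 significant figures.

I ≈ 8.69 A

On the axis of a loop, B = μ₀IR²/[2(R²+z²)^(3/2)], so I = 2B(R²+z²)^(3/2)/(μ₀R²).
R² + z² = 0.0219 + 0.119 = 0.1409 m²; raised to 3/2 gives 5.29×10⁻² m³.
I = 2 × 2.26×10⁻⁶ × 5.29×10⁻² / (1.26×10⁻⁶ × 0.0219) = 8.69 A.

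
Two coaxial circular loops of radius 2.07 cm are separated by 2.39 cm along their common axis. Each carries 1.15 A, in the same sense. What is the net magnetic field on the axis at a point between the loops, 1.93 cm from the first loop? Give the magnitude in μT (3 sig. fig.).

B ≈ 46.1 μT

Each loop contributes B = μ₀IR²/[2(R²+z²)^(3/2)] on the axis, with z measured from that loop.
Loop 1 (z = 0.0193 m): B₁ = 1.37×10⁻⁵ T. Loop 2 (z = 0.0046 m): B₂ = 3.25×10⁻⁵ T.
The fields add: B = B₁ + B₂ = 4.61×10⁻⁵ T.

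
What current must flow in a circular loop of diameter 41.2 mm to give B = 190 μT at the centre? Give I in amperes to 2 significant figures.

I ≈ 6.2 A

At the centre of a circular loop B = μ₀I/(2R), so I = 2RB/μ₀.
With R = 0.0206 m, I = 2 × 0.0206 × 1.90×10⁻⁴ / (4π×10⁻⁷) = 6.23 A.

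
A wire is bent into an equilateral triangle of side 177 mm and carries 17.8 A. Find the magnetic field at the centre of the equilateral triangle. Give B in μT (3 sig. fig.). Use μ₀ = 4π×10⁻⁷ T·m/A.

B ≈ 181 μT

Each side is a finite straight segment at perpendicular distance d = a/(2 tan(π/3)) = 0.0511 m from the centre, with end-angles ±π/3.
One side contributes B₁ = (μ₀I/4πd)·2 sin(π/3) = 6.03×10⁻⁵ T.
All 3 sides add in the same direction: B = 3 × 6.03×10⁻⁵ = 1.81×10⁻⁴ T.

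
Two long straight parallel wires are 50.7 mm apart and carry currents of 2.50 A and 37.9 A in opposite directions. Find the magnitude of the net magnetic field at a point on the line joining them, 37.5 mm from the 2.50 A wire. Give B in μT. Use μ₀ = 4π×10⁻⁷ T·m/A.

B ≈ 588 μT

Each long wire gives B = μ₀I/(2πd). Distances are d₁ = 0.0375 m and d₂ = 0.0132 m.
B₁ = 1.33×10⁻⁵ T, B₂ = 5.74×10⁻⁴ T.
Between antiparallel currents both contributions point the same way, so they add. B = B₁ + B₂ = 1.33×10⁻⁵ + 5.74×10⁻⁴ = 5.88×10⁻⁴ T.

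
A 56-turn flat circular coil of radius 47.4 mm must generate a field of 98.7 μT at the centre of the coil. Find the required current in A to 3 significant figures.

I ≈ 0.133 A

For an N-turn coil, B = Nμ₀I/(2R) with R = 0.0474 m, so I = 2RB/(Nμ₀) = 2 × 0.0474 × 9.87×10⁻⁵ / (56 × 4π×10⁻⁷) = 0.133 A.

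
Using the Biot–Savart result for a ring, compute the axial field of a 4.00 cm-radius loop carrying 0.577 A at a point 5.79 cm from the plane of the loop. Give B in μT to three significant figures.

B ≈ 1.66 μT

On the axis of a circular loop, B = μ₀IR² / [2(R²+z²)^(3/2)].
R² + z² = (0.04)² + (0.0579)² = 0.004952 m², and (R²+z²)^(3/2) = 3.49×10⁻⁴ m³.
B = (4π×10⁻⁷ × 0.577 × 0.0016) / (2 × 3.49×10⁻⁴) = 1.66×10⁻⁶ T.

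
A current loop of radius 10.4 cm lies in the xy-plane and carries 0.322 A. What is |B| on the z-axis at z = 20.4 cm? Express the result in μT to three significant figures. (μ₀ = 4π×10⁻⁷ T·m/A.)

On the axis of a circular loop, B = μ₀IR² / [2(R²+z²)^(3/2)].
R² + z² = (0.104)² + (0.204)² = 0.05243 m², and (R²+z²)^(3/2) = 1.20×10⁻² m³.
B = (4π×10⁻⁷ × 0.322 × 0.01082) / (2 × 1.20×10⁻²) = 1.82×10⁻⁷ T.

B ≈ 0.182 μT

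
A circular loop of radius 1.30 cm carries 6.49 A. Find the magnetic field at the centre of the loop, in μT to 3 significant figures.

B ≈ 314 μT

At the centre of a circular loop the Biot–Savart law gives B = μ₀I/(2R).
B = (4π×10⁻⁷ × 6.49) / (2 × 0.013) = 3.14×10⁻⁴ T.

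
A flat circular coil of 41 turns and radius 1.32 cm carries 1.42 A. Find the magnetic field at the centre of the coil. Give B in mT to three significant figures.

For an N-turn flat coil, B = Nμ₀I/(2R) with R = 0.0132 m.
B = 41 × 6.76×10⁻⁵ T = 2.77×10⁻³ T.

B ≈ 2.77 mT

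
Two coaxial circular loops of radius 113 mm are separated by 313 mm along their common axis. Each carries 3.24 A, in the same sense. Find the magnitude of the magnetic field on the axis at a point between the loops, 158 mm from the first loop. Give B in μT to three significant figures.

B ≈ 7.23 μT

Each loop contributes B = μ₀IR²/[2(R²+z²)^(3/2)] on the axis, with z measured from that loop.
Loop 1 (z = 0.158 m): B₁ = 3.55×10⁻⁶ T. Loop 2 (z = 0.155 m): B₂ = 3.68×10⁻⁶ T.
The fields add: B = B₁ + B₂ = 7.23×10⁻⁶ T.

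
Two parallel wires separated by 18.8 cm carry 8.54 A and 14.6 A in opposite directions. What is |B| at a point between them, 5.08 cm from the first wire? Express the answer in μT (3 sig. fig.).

B ≈ 54.9 μT

Each long wire gives B = μ₀I/(2πd). Distances are d₁ = 0.0508 m and d₂ = 0.1372 m.
B₁ = 3.36×10⁻⁵ T, B₂ = 2.13×10⁻⁵ T.
Between antiparallel currents both contributions point the same way, so they add. B = B₁ + B₂ = 3.36×10⁻⁵ + 2.13×10⁻⁵ = 5.49×10⁻⁵ T.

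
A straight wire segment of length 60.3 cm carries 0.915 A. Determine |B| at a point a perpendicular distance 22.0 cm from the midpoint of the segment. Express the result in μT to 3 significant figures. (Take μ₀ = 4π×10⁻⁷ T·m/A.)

B ≈ 0.672 μT

For a finite straight segment, B = (μ₀I/4πd)(sinθ₁ + sinθ₂), where θ₁, θ₂ are the angles from the perpendicular to each end.
The perpendicular from the point meets the wire at its midpoint, so each end is L/2 = 0.3015 m away along the wire.
sinθ₁ = 0.3015/√(0.3015²+0.22²) = 0.8078; sinθ₂ = 0.3015/√(0.3015²+0.22²) = 0.8078.
B = (4π×10⁻⁷ × 0.915) / (4π × 0.22) × (0.8078 + 0.8078) = 6.72×10⁻⁷ T.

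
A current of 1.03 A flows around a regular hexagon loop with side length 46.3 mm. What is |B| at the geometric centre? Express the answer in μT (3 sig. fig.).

Each side is a finite straight segment at perpendicular distance d = a/(2 tan(π/6)) = 0.0401 m from the centre, with end-angles ±π/6.
One side contributes B₁ = (μ₀I/4πd)·2 sin(π/6) = 2.57×10⁻⁶ T.
All 6 sides add in the same direction: B = 6 × 2.57×10⁻⁶ = 1.54×10⁻⁵ T.

B ≈ 15.4 μT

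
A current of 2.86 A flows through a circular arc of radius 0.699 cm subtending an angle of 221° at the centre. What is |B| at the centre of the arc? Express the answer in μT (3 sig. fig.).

The Biot–Savart field of a circular arc at its centre is B = μ₀Iφ/(4πR), with φ = 3.857 rad.
B = (4π×10⁻⁷ × 2.86 × 3.857) / (4π × 0.00699) = 1.58×10⁻⁴ T.

B ≈ 158 μT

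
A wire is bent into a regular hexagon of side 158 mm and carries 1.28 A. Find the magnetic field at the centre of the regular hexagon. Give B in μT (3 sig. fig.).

B ≈ 5.61 μT

Each side is a finite straight segment at perpendicular distance d = a/(2 tan(π/6)) = 0.1368 m from the centre, with end-angles ±π/6.
One side contributes B₁ = (μ₀I/4πd)·2 sin(π/6) = 9.35×10⁻⁷ T.
All 6 sides add in the same direction: B = 6 × 9.35×10⁻⁷ = 5.61×10⁻⁶ T.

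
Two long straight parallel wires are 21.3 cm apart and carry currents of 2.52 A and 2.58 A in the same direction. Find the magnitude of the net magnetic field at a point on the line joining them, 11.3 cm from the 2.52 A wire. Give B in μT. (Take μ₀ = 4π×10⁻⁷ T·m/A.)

B ≈ 0.700 μT

Each long wire gives B = μ₀I/(2πd). Distances are d₁ = 0.113 m and d₂ = 0.1 m.
B₁ = 4.46×10⁻⁶ T, B₂ = 5.16×10⁻⁶ T.
Between parallel currents the two contributions point in opposite directions, so they subtract. B = |B₁ − B₂| = |4.46×10⁻⁶ − 5.16×10⁻⁶| = 7.00×10⁻⁷ T.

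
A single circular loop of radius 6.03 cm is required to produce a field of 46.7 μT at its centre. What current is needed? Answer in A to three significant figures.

I ≈ 4.48 A

At the centre of a circular loop B = μ₀I/(2R), so I = 2RB/μ₀.
With R = 0.0603 m, I = 2 × 0.0603 × 4.67×10⁻⁵ / (4π×10⁻⁷) = 4.48 A.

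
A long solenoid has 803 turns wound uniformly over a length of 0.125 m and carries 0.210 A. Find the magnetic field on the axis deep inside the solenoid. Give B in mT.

B ≈ 1.70 mT

Inside a long solenoid, B = μ₀nI with n = 6424 turns/m.
B = 4π×10⁻⁷ × 6424 × 0.210 = 1.70×10⁻³ T.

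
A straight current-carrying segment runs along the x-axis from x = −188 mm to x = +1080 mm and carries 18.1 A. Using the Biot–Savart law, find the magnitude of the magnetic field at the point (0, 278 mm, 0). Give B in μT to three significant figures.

B ≈ 9.95 μT

For a finite straight segment, B = (μ₀I/4πd)(sinθ₁ + sinθ₂), where θ₁, θ₂ are the angles from the perpendicular to each end.
The perpendicular distance is d = 0.278 m; the end-offsets along the wire are a = 0.188 m and b = 1.08 m.
sinθ₁ = 0.188/√(0.188²+0.278²) = 0.5602; sinθ₂ = 1.08/√(1.08²+0.278²) = 0.9684.
B = (4π×10⁻⁷ × 18.1) / (4π × 0.278) × (0.5602 + 0.9684) = 9.95×10⁻⁶ T.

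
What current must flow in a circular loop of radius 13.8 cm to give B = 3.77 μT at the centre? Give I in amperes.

At the centre of a circular loop B = μ₀I/(2R), so I = 2RB/μ₀.
With R = 0.138 m, I = 2 × 0.138 × 3.77×10⁻⁶ / (4π×10⁻⁷) = 0.828 A.

I ≈ 0.828 A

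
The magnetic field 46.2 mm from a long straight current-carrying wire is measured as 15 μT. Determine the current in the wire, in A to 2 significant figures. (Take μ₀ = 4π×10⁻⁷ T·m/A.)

I ≈ 3.5 A

For a long straight wire B = μ₀I/(2πd), so I = 2πdB/μ₀.
I = 2π × 0.0462 × 1.50×10⁻⁵ / (4π×10⁻⁷) = 3.46 A.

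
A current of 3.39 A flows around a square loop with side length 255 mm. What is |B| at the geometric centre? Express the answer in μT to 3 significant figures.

B ≈ 15.0 μT

Each side is a finite straight segment at perpendicular distance d = a/(2 tan(π/4)) = 0.1275 m from the centre, with end-angles ±π/4.
One side contributes B₁ = (μ₀I/4πd)·2 sin(π/4) = 3.76×10⁻⁶ T.
All 4 sides add in the same direction: B = 4 × 3.76×10⁻⁶ = 1.50×10⁻⁵ T.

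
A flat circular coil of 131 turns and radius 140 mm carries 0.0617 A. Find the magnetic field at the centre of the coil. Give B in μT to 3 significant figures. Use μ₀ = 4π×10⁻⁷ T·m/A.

B ≈ 36.3 μT

For an N-turn flat coil, B = Nμ₀I/(2R) with R = 0.14 m.
B = 131 × 2.77×10⁻⁷ T = 3.63×10⁻⁵ T.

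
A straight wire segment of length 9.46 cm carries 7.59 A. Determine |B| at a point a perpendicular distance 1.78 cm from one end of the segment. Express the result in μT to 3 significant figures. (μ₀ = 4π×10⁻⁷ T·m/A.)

B ≈ 41.9 μT

For a finite straight segment, B = (μ₀I/4πd)(sinθ₁ + sinθ₂), where θ₁, θ₂ are the angles from the perpendicular to each end.
The perpendicular foot is at one end, so the two end-offsets along the wire are 0 and L = 0.0946 m.
sinθ₁ = 0/√(0²+0.0178²) = 0.0000; sinθ₂ = 0.0946/√(0.0946²+0.0178²) = 0.9828.
B = (4π×10⁻⁷ × 7.59) / (4π × 0.0178) × (0.0000 + 0.9828) = 4.19×10⁻⁵ T.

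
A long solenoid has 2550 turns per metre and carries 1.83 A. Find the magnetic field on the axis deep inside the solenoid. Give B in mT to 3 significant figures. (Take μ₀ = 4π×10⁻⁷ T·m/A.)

Inside a long solenoid, B = μ₀nI with n = 2550 turns/m.
B = 4π×10⁻⁷ × 2550 × 1.83 = 5.86×10⁻³ T.

B ≈ 5.86 mT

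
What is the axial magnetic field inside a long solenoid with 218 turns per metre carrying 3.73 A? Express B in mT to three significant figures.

B ≈ 1.02 mT

Inside a long solenoid, B = μ₀nI with n = 218 turns/m.
B = 4π×10⁻⁷ × 218 × 3.73 = 1.02×10⁻³ T.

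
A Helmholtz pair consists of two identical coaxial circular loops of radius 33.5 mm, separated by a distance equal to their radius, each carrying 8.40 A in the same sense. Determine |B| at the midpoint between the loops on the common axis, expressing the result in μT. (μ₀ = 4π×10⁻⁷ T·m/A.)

B ≈ 225 μT

Each loop contributes B = μ₀IR²/[2(R²+z²)^(3/2)] on the axis, with z measured from that loop.
Loop 1 (z = 0.01675 m): B₁ = 1.13×10⁻⁴ T. Loop 2 (z = 0.01675 m): B₂ = 1.13×10⁻⁴ T.
The fields add: B = B₁ + B₂ = 2.25×10⁻⁴ T.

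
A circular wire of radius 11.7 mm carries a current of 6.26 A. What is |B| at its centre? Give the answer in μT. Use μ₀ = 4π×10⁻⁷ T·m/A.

At the centre of a circular loop the Biot–Savart law gives B = μ₀I/(2R).
B = (4π×10⁻⁷ × 6.26) / (2 × 0.0117) = 3.36×10⁻⁴ T.

B ≈ 336 μT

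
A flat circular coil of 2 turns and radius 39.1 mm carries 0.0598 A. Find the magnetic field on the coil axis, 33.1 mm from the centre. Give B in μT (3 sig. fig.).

B ≈ 0.855 μT

For an N-turn flat coil, B = Nμ₀IR²/[2(R²+z²)^(3/2)] with R = 0.0391 m, z = 0.0331 m.
B = 2 × 4.27×10⁻⁷ T = 8.55×10⁻⁷ T.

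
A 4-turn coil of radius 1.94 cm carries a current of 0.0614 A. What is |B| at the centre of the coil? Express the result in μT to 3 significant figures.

For an N-turn flat coil, B = Nμ₀I/(2R) with R = 0.0194 m.
B = 4 × 1.99×10⁻⁶ T = 7.95×10⁻⁶ T.

B ≈ 7.95 μT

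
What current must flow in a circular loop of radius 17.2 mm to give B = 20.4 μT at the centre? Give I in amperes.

At the centre of a circular loop B = μ₀I/(2R), so I = 2RB/μ₀.
With R = 0.0172 m, I = 2 × 0.0172 × 2.04×10⁻⁵ / (4π×10⁻⁷) = 0.558 A.

I ≈ 0.558 A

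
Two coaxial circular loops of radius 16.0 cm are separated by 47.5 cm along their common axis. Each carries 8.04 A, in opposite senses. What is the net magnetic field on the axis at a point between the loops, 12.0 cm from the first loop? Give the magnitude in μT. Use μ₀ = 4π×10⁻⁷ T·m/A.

B ≈ 14.0 μT

Each loop contributes B = μ₀IR²/[2(R²+z²)^(3/2)] on the axis, with z measured from that loop.
Loop 1 (z = 0.12 m): B₁ = 1.62×10⁻⁵ T. Loop 2 (z = 0.355 m): B₂ = 2.19×10⁻⁶ T.
The fields oppose: B = |B₁ − B₂| = 1.40×10⁻⁵ T.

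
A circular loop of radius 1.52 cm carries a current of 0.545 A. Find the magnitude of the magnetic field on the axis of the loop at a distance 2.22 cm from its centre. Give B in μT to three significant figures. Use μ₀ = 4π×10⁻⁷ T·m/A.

B ≈ 4.06 μT

On the axis of a circular loop, B = μ₀IR² / [2(R²+z²)^(3/2)].
R² + z² = (0.0152)² + (0.0222)² = 0.0007239 m², and (R²+z²)^(3/2) = 1.95×10⁻⁵ m³.
B = (4π×10⁻⁷ × 0.545 × 0.000231) / (2 × 1.95×10⁻⁵) = 4.06×10⁻⁶ T.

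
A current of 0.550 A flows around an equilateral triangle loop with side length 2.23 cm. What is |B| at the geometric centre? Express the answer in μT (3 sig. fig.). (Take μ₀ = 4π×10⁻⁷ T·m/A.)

Each side is a finite straight segment at perpendicular distance d = a/(2 tan(π/3)) = 0.006437 m from the centre, with end-angles ±π/3.
One side contributes B₁ = (μ₀I/4πd)·2 sin(π/3) = 1.48×10⁻⁵ T.
All 3 sides add in the same direction: B = 3 × 1.48×10⁻⁵ = 4.44×10⁻⁵ T.

B ≈ 44.4 μT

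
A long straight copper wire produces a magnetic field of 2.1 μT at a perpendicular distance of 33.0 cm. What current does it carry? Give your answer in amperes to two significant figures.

For a long straight wire B = μ₀I/(2πd), so I = 2πdB/μ₀.
I = 2π × 0.33 × 2.10×10⁻⁶ / (4π×10⁻⁷) = 3.47 A.

I ≈ 3.5 A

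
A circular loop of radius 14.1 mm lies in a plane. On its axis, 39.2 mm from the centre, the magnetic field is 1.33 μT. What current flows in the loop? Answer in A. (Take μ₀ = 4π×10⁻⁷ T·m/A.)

On the axis of a loop, B = μ₀IR²/[2(R²+z²)^(3/2)], so I = 2B(R²+z²)^(3/2)/(μ₀R²).
R² + z² = 0.0001988 + 0.001537 = 0.001735 m²; raised to 3/2 gives 7.23×10⁻⁵ m³.
I = 2 × 1.33×10⁻⁶ × 7.23×10⁻⁵ / (1.26×10⁻⁶ × 0.0001988) = 0.770 A.

I ≈ 0.770 A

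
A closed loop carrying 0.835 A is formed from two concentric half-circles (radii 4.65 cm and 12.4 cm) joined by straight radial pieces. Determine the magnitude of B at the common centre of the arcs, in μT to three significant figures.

B ≈ 3.53 μT

The radial connectors point toward the centre, so dl × r̂ = 0 and they contribute nothing.
Each semicircle gives μ₀I/(4R): inner arc 5.64×10⁻⁶ T, outer arc 2.12×10⁻⁶ T.
The two arcs carry current in opposite angular senses, so their fields oppose: B = |5.64×10⁻⁶ − 2.12×10⁻⁶| = 3.53×10⁻⁶ T.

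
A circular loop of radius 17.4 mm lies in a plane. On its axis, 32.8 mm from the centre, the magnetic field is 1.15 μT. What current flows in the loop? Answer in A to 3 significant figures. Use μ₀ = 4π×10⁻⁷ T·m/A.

I ≈ 0.309 A

On the axis of a loop, B = μ₀IR²/[2(R²+z²)^(3/2)], so I = 2B(R²+z²)^(3/2)/(μ₀R²).
R² + z² = 0.0003028 + 0.001076 = 0.001379 m²; raised to 3/2 gives 5.12×10⁻⁵ m³.
I = 2 × 1.15×10⁻⁶ × 5.12×10⁻⁵ / (1.26×10⁻⁶ × 0.0003028) = 0.309 A.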